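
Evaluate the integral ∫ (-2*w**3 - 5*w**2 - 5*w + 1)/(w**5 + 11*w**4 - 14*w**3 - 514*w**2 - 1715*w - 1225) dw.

-965*log(w - 7)/16128 - log(w + 1)/256 - 781*log(w + 5)/576 + 159*log(w + 7)/112 - 151/(96*w + 480) + C

Factor the denominator: (w - 7)*(w + 1)*(w + 5)**2*(w + 7).
Partial-fraction decomposition: 159/(112*(w + 7)) - 781/(576*(w + 5)) + 151/(96*(w + 5)**2) - 1/(256*(w + 1)) - 965/(16128*(w - 7)).
Integrate each term; A/(w−a) gives A·log|w−a|; A/(w−a)² gives −A/(w−a).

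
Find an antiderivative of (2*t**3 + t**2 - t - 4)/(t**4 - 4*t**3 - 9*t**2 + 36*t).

-log(t)/9 + 34*log(t - 4)/7 - 28*log(t - 3)/9 + 23*log(t + 3)/63 + C

Factor the denominator: t*(t - 4)*(t - 3)*(t + 3).
Partial-fraction decomposition: 23/(63*(t + 3)) - 28/(9*(t - 3)) + 34/(7*(t - 4)) - 1/(9*t).
Integrate each term: A/(t−a) contributes A·log|t−a|.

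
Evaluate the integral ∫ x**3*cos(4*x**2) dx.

Let u = x², du = 2x dx; rewrite as (1/2)∫ u^1·cos(4u) du.
Now integrate by parts 1 time.

x**2*sin(4*x**2)/8 + cos(4*x**2)/32 + C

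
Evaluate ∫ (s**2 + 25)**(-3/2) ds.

s/(25*sqrt(s**2 + 25)) + C

Substitute s = 5·tan(θ), so ds = 5·sec(θ)^2 dθ and the radical becomes sqrt(s**2 + 25) = 5·sec(θ) by the Pythagorean identity.
Integrate the resulting trig expression in θ, then back-substitute tan(θ) = s/5, sec(θ) = sqrt(s**2 + 25)/5 (absorbing any constant into C).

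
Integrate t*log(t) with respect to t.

t**2*log(t)/2 - t**2/4 + C

Use integration by parts with u = log(t), dv = t dt.
Then du = 1/t dt and v = t**2/2.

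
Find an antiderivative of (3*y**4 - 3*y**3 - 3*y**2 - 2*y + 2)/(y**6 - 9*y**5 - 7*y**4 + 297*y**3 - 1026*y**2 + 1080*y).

Factor the denominator: y*(y - 5)*(y - 4)*(y - 3)**2*(y + 6).
Partial-fraction decomposition: -2221/(26730*(y + 6)) + 6503/(972*(y - 3)) + 131/(54*(y - 3)**2) - 261/(20*(y - 4)) + 1417/(220*(y - 5)) + 1/(540*y).
Integrate each term; A/(y−a) gives A·log|y−a|; A/(y−a)² gives −A/(y−a).

log(y)/540 + 1417*log(y - 5)/220 - 261*log(y - 4)/20 + 6503*log(y - 3)/972 - 2221*log(y + 6)/26730 - 131/(54*y - 162) + C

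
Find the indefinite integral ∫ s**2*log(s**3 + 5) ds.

s**3*log(s**3 + 5)/3 - s**3/3 + 5*log(s**3 + 5)/3 + C

Let u = s**3 + 5, so du = (3*s**2) ds.
The integral becomes (1/3)·∫ log(u) du; integrate by parts with u′=log(u), dv′=du.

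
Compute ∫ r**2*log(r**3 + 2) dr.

Let u = r**3 + 2, so du = (3*r**2) dr.
The integral becomes (1/3)·∫ log(u) du; integrate by parts with u′=log(u), dv′=du.

r**3*log(r**3 + 2)/3 - r**3/3 + 2*log(r**3 + 2)/3 + C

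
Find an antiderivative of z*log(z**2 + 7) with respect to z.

Let u = z**2 + 7, so du = (2*z) dz.
The integral becomes (1/2)·∫ log(u) du; integrate by parts with u′=log(u), dv′=du.

z**2*log(z**2 + 7)/2 - z**2/2 + 7*log(z**2 + 7)/2 + C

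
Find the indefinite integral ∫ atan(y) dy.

Use integration by parts with u = arctan(y), dv = dy.
Then du = 1/(y**2 + 1) dy.

y*atan(y) - log(y**2 + 1)/2 + C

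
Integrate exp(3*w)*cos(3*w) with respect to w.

exp(3*w)*sin(3*w)/6 + exp(3*w)*cos(3*w)/6 + C

Let I denote the integral. Integrate by parts with u = cos(3*w), dv = exp(3*w) dw, so v = exp(3*w)/3: I = exp(3*w)*cos(3*w)/3 + ∫ exp(3*w)*sin(3*w) dw.
Apply parts again with u = sin(3*w), dv = exp(3*w) dw: ∫ exp(3*w)*sin(3*w) dw = exp(3*w)*sin(3*w)/3 − I. Substituting back brings back I: I = exp(3*w)*sin(3*w)/3 + exp(3*w)*cos(3*w)/3 − I.
Solving for I: (1 + 1)·I equals the remaining terms, so I = (1/2)·(exp(3*w)*sin(3*w)/3 + exp(3*w)*cos(3*w)/3).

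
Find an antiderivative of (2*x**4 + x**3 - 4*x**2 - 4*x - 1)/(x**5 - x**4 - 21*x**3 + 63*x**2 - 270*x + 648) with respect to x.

99*log(x - 4)/50 - 70*log(x - 3)/81 + 451*log(x + 6)/810 + 221*log(x**2 + 9)/1350 + 76*atan(x/3)/225 + C

Factor the denominator: (x - 4)*(x - 3)*(x + 6)*(x**2 + 9).
Partial-fraction decomposition: (221*x + 684)/(675*(x**2 + 9)) + 451/(810*(x + 6)) - 70/(81*(x - 3)) + 99/(50*(x - 4)).
Integrate each term; A/(x−a) gives A·log|x−a|; the (Bx+D)/(x²+p²) term gives a log and an atan.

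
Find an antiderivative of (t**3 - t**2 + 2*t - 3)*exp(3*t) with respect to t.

Use integration by parts with u = t**3 - t**2 + 2*t - 3, dv = exp(3*t) dt, so v = exp(3*t)/3.
Apply parts 3 times (tabular method): alternate signs, differentiate u down to 0, integrate dv up.

(9*t**3 - 18*t**2 + 30*t - 37)*exp(3*t)/27 + C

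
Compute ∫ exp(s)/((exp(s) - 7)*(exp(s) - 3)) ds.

Let u = e^s, du = e^s ds.
The integral becomes ∫ du/((u-3)(u-7)); decompose into partial fractions.

log(exp(s) - 7)/4 - log(exp(s) - 3)/4 + C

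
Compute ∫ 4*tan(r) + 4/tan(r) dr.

Let u = tan(r), so du = (tan(r)**2 + 1) dr.
Rewriting, the integral becomes 4·∫ 1/u du = 4·log(u).
Substituting back, u = tan(r).

4*log(tan(r)) + C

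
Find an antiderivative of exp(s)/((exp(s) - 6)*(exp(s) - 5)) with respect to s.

Let u = e^s, du = e^s ds.
The integral becomes ∫ du/((u-6)(u-5)); decompose into partial fractions.

log(exp(s) - 6) - log(exp(s) - 5) + C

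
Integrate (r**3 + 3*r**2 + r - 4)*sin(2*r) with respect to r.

Use integration by parts with u = r**3 + 3*r**2 + r - 4, dv = sin(2*r) dr, so v = -cos(2*r)/2.
Apply parts 3 times (tabular method): alternate signs, differentiate u down to 0, integrate dv up.

-r**3*cos(2*r)/2 + 3*r**2*sin(2*r)/4 - 3*r**2*cos(2*r)/2 + 3*r*sin(2*r)/2 + r*cos(2*r)/4 - sin(2*r)/8 + 11*cos(2*r)/4 + C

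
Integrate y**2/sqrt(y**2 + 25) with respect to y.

Substitute y = 5·tan(θ), so dy = 5·sec(θ)^2 dθ and the radical becomes sqrt(y**2 + 25) = 5·sec(θ) by the Pythagorean identity.
Integrate the resulting trig expression in θ, then back-substitute tan(θ) = y/5, sec(θ) = sqrt(y**2 + 25)/5 (absorbing any constant into C).

y*sqrt(y**2 + 25)/2 - 25*log(y + sqrt(y**2 + 25))/2 + C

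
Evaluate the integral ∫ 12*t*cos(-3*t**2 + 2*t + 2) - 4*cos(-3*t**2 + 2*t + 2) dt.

-2*sin(-3*t**2 + 2*t + 2) + C

Let u = 3*t**2 - 2*t - 2, so du = (6*t - 2) dt.
Rewriting, the integral becomes 2·∫ cos(u) du = 2·sin(u).
Substituting back, u = 3*t**2 - 2*t - 2.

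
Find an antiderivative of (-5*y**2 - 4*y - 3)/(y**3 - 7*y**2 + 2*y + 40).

Factor the denominator: (y - 5)*(y - 4)*(y + 2).
Partial-fraction decomposition: -5/(14*(y + 2)) + 33/(2*(y - 4)) - 148/(7*(y - 5)).
Integrate each term: A/(y−a) contributes A·log|y−a|.

-148*log(y - 5)/7 + 33*log(y - 4)/2 - 5*log(y + 2)/14 + C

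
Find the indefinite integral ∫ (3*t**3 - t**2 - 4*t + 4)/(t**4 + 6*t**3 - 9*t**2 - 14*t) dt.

-2*log(t)/7 + 8*log(t - 2)/27 + 2*log(t + 1)/9 + 523*log(t + 7)/189 + C

Factor the denominator: t*(t - 2)*(t + 1)*(t + 7).
Partial-fraction decomposition: 523/(189*(t + 7)) + 2/(9*(t + 1)) + 8/(27*(t - 2)) - 2/(7*t).
Integrate each term: A/(t−a) contributes A·log|t−a|.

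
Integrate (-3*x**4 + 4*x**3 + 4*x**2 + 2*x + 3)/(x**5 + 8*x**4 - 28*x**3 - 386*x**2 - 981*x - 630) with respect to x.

Factor the denominator: (x - 7)*(x + 1)*(x + 3)*(x + 5)*(x + 6).
Partial-fraction decomposition: -1539/(65*(x + 6)) + 1141/(48*(x + 5)) - 53/(20*(x + 3)) + 1/(160*(x + 1)) - 2809/(6240*(x - 7)).
Integrate each term: A/(x−a) contributes A·log|x−a|.

-2809*log(x - 7)/6240 + log(x + 1)/160 - 53*log(x + 3)/20 + 1141*log(x + 5)/48 - 1539*log(x + 6)/65 + C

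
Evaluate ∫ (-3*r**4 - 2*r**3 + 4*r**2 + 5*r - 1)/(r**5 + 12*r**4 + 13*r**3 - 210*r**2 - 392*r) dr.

log(r)/392 - 271*log(r - 4)/968 - 9*log(r + 2)/100 - 390216*log(r + 7)/148225 - 6357/(385*r + 2695) + C

Factor the denominator: r*(r - 4)*(r + 2)*(r + 7)**2.
Partial-fraction decomposition: -390216/(148225*(r + 7)) + 6357/(385*(r + 7)**2) - 9/(100*(r + 2)) - 271/(968*(r - 4)) + 1/(392*r).
Integrate each term; A/(r−a) gives A·log|r−a|; A/(r−a)² gives −A/(r−a).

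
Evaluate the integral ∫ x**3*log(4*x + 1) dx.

Use integration by parts with u = log(4*x + 1), dv = x**3 dx.
Then du = 4/(4*x + 1) dx and v = x**4/4.

x**4*log(4*x + 1)/4 - x**4/16 + x**3/48 - x**2/128 + x/256 - log(4*x + 1)/1024 + C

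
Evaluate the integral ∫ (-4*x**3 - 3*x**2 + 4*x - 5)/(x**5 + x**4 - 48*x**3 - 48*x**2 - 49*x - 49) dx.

Factor the denominator: (x - 7)*(x + 1)*(x + 7)*(x**2 + 1).
Partial-fraction decomposition: -(5*x + 3)/(50*(x**2 + 1)) + 149/(525*(x + 7)) + 1/(12*(x + 1)) - 187/(700*(x - 7)).
Integrate each term; A/(x−a) gives A·log|x−a|; the (Bx+D)/(x²+p²) term gives a log and an atan.

-187*log(x - 7)/700 + log(x + 1)/12 + 149*log(x + 7)/525 - log(x**2 + 1)/20 - 3*atan(x)/50 + C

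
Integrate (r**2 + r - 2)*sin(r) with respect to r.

-r**2*cos(r) + 2*r*sin(r) - r*cos(r) + sin(r) + 4*cos(r) + C

Use integration by parts with u = r**2 + r - 2, dv = sin(r) dr, so v = -cos(r).
Apply parts 2 times (tabular method): alternate signs, differentiate u down to 0, integrate dv up.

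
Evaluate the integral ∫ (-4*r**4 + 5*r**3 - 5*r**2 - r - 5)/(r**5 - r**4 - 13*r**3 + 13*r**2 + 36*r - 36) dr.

-121*log(r - 3)/30 + 51*log(r - 2)/20 - 5*log(r - 1)/12 + 127*log(r + 2)/60 - 253*log(r + 3)/60 + C

Factor the denominator: (r - 3)*(r - 2)*(r - 1)*(r + 2)*(r + 3).
Partial-fraction decomposition: -253/(60*(r + 3)) + 127/(60*(r + 2)) - 5/(12*(r - 1)) + 51/(20*(r - 2)) - 121/(30*(r - 3)).
Integrate each term: A/(r−a) contributes A·log|r−a|.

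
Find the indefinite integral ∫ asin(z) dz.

Use integration by parts with u = arcsin(z), dv = dz.
Then du = 1/sqrt(-z**2 + 1) dz.

z*asin(z) + sqrt(-z**2 + 1) + C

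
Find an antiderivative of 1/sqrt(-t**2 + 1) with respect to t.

asin(t) + C

Substitute t = sin(θ), so dt = cos(θ) dθ and the radical becomes sqrt(-t**2 + 1) = cos(θ) by the Pythagorean identity.
Integrate the resulting trig expression in θ, then back-substitute θ = asin(t), sin(θ) = t, cos(θ) = sqrt(-t**2 + 1) (absorbing any constant into C).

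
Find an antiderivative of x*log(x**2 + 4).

x**2*log(x**2 + 4)/2 - x**2/2 + 2*log(x**2 + 4) + C

Let u = x**2 + 4, so du = (2*x) dx.
The integral becomes (1/2)·∫ log(u) du; integrate by parts with u′=log(u), dv′=du.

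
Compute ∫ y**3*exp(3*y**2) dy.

(3*y**2 - 1)*exp(3*y**2)/18 + C

Let u = y², du = 2y dy; rewrite as (1/2)∫ u^1·exp(3u) du.
Now integrate by parts 1 time.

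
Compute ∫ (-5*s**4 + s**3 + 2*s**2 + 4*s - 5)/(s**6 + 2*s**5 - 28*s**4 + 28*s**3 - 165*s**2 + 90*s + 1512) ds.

Factor the denominator: (s - 4)*(s - 3)*(s + 2)*(s + 7)*(s**2 + 9).
Partial-fraction decomposition: -(3167*s + 124368)/(169650*(s**2 + 9)) + 12283/(31900*(s + 7)) - 31/(650*(s + 2)) + 353/(900*(s - 3)) - 391/(550*(s - 4)).
Integrate each term; A/(s−a) gives A·log|s−a|; the (Bs+D)/(s²+p²) term gives a log and an atan.

-391*log(s - 4)/550 + 353*log(s - 3)/900 - 31*log(s + 2)/650 + 12283*log(s + 7)/31900 - 3167*log(s**2 + 9)/339300 - 20728*atan(s/3)/84825 + C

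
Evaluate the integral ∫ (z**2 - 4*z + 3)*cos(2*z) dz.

Use integration by parts with u = z**2 - 4*z + 3, dv = cos(2*z) dz, so v = sin(2*z)/2.
Apply parts 2 times (tabular method): alternate signs, differentiate u down to 0, integrate dv up.

z**2*sin(2*z)/2 - 2*z*sin(2*z) + z*cos(2*z)/2 + 5*sin(2*z)/4 - cos(2*z) + C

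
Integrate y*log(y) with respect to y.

y**2*log(y)/2 - y**2/4 + C

Use integration by parts with u = log(y), dv = y dy.
Then du = 1/y dy and v = y**2/2.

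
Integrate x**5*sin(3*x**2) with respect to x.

-x**4*cos(3*x**2)/6 + x**2*sin(3*x**2)/9 + cos(3*x**2)/27 + C

Let u = x², du = 2x dx; rewrite as (1/2)∫ u^2·sin(3u) du.
Now integrate by parts 2 times.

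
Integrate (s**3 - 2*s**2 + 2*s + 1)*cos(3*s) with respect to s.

s**3*sin(3*s)/3 - 2*s**2*sin(3*s)/3 + s**2*cos(3*s)/3 + 4*s*sin(3*s)/9 - 4*s*cos(3*s)/9 + 13*sin(3*s)/27 + 4*cos(3*s)/27 + C

Use integration by parts with u = s**3 - 2*s**2 + 2*s + 1, dv = cos(3*s) ds, so v = sin(3*s)/3.
Apply parts 3 times (tabular method): alternate signs, differentiate u down to 0, integrate dv up.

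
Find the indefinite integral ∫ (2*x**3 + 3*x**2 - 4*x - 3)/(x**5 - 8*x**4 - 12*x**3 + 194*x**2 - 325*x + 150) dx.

Factor the denominator: (x - 6)*(x - 5)*(x - 1)**2*(x + 5).
Partial-fraction decomposition: -79/(1980*(x + 5)) + 223/(3600*(x - 1)) - 1/(60*(x - 1)**2) - 151/(80*(x - 5)) + 513/(275*(x - 6)).
Integrate each term; A/(x−a) gives A·log|x−a|; A/(x−a)² gives −A/(x−a).

513*log(x - 6)/275 - 151*log(x - 5)/80 + 223*log(x - 1)/3600 - 79*log(x + 5)/1980 + 1/(60*x - 60) + C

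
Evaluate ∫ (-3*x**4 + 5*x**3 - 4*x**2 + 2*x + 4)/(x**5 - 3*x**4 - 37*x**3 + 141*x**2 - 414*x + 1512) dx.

-1468*log(x - 6)/585 + 10*log(x - 4)/11 - 4562*log(x + 7)/4147 - 391*log(x**2 + 9)/2610 - 122*atan(x/3)/1305 + C

Factor the denominator: (x - 6)*(x - 4)*(x + 7)*(x**2 + 9).
Partial-fraction decomposition: -(391*x + 366)/(1305*(x**2 + 9)) - 4562/(4147*(x + 7)) + 10/(11*(x - 4)) - 1468/(585*(x - 6)).
Integrate each term; A/(x−a) gives A·log|x−a|; the (Bx+D)/(x²+p²) term gives a log and an atan.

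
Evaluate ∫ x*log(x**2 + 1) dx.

x**2*log(x**2 + 1)/2 - x**2/2 + log(x**2 + 1)/2 + C

Let u = x**2 + 1, so du = (2*x) dx.
The integral becomes (1/2)·∫ log(u) du; integrate by parts with u′=log(u), dv′=du.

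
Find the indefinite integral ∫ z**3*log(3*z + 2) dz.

z**4*log(3*z + 2)/4 - z**4/16 + z**3/18 - z**2/18 + 2*z/27 - 4*log(3*z + 2)/81 + C

Use integration by parts with u = log(3*z + 2), dv = z**3 dz.
Then du = 3/(3*z + 2) dz and v = z**4/4.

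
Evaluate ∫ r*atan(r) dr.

Use integration by parts with u = arctan(r), dv = r dr.
Then du = 1/(r**2 + 1) dr.

r**2*atan(r)/2 - r/2 + atan(r)/2 + C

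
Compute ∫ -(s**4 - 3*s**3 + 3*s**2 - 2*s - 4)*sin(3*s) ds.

s**4*cos(3*s)/3 - 4*s**3*sin(3*s)/9 - s**3*cos(3*s) + s**2*sin(3*s) + 5*s**2*cos(3*s)/9 - 10*s*sin(3*s)/27 - 118*cos(3*s)/81 + C

Use integration by parts with u = s**4 - 3*s**3 + 3*s**2 - 2*s - 4, dv = -sin(3*s) ds, so v = cos(3*s)/3.
Apply parts 4 times (tabular method): alternate signs, differentiate u down to 0, integrate dv up.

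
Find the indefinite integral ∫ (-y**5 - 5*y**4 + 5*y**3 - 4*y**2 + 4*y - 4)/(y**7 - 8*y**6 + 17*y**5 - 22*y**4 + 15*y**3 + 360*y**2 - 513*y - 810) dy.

Factor the denominator: (y - 5)*(y - 3)**2*(y + 1)*(y + 2)*(y**2 + 9).
Partial-fraction decomposition: (10586*y + 41319)/(119340*(y**2 + 9)) - 116/(2275*(y + 2)) + 7/(320*(y + 1)) + 40603/(43200*(y - 3)) + 541/(720*(y - 3)**2) - 1903/(1904*(y - 5)).
Integrate each term; A/(y−a) gives A·log|y−a|; the (By+D)/(y²+p²) term gives a log and an atan.

-1903*log(y - 5)/1904 + 40603*log(y - 3)/43200 + 7*log(y + 1)/320 - 116*log(y + 2)/2275 + 5293*log(y**2 + 9)/119340 + 4591*atan(y/3)/39780 - 541/(720*y - 2160) + C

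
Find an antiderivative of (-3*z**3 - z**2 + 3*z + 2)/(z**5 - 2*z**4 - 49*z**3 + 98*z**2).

Factor the denominator: z**2*(z - 7)*(z - 2)*(z + 7).
Partial-fraction decomposition: 961/(6174*(z + 7)) + 1/(9*(z - 2)) - 211/(686*(z - 7)) + 2/(49*z) + 1/(49*z**2).
Integrate each term; A/(z−a) gives A·log|z−a|; A/(z−a)² gives −A/(z−a).

2*log(z)/49 - 211*log(z - 7)/686 + log(z - 2)/9 + 961*log(z + 7)/6174 - 1/(49*z) + C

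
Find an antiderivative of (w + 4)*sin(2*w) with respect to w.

Use integration by parts with u = w + 4, dv = sin(2*w) dw, so v = -cos(2*w)/2.
Apply parts 1 times (tabular method): alternate signs, differentiate u down to 0, integrate dv up.

-w*cos(2*w)/2 + sin(2*w)/4 - 2*cos(2*w) + C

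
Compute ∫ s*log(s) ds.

s**2*log(s)/2 - s**2/4 + C

Use integration by parts with u = log(s), dv = s ds.
Then du = 1/s ds and v = s**2/2.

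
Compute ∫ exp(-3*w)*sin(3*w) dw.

-exp(-3*w)*sin(3*w)/6 - exp(-3*w)*cos(3*w)/6 + C

Let I denote the integral. Integrate by parts with u = sin(3*w), dv = exp(-3*w) dw, so v = -exp(-3*w)/3: I = -exp(-3*w)*sin(3*w)/3 + ∫ exp(-3*w)*cos(3*w) dw.
Apply parts again with u = cos(3*w), dv = exp(-3*w) dw: ∫ exp(-3*w)*cos(3*w) dw = -exp(-3*w)*cos(3*w)/3 − I. Substituting back brings back I: I = -exp(-3*w)*sin(3*w)/3 - exp(-3*w)*cos(3*w)/3 − I.
Solving for I: (1 + 1)·I equals the remaining terms, so I = (1/2)·(-exp(-3*w)*sin(3*w)/3 - exp(-3*w)*cos(3*w)/3).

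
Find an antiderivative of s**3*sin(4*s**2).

Let u = s², du = 2s ds; rewrite as (1/2)∫ u^1·sin(4u) du.
Now integrate by parts 1 time.

-s**2*cos(4*s**2)/8 + sin(4*s**2)/32 + C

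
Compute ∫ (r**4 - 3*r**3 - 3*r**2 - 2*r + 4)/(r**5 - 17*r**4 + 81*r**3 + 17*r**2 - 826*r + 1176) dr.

47*log(r - 7)/60 + 2*log(r - 4)/21 + 2*log(r - 2)/25 + 29*log(r + 3)/700 - 81/(10*r - 70) + C

Factor the denominator: (r - 7)**2*(r - 4)*(r - 2)*(r + 3).
Partial-fraction decomposition: 29/(700*(r + 3)) + 2/(25*(r - 2)) + 2/(21*(r - 4)) + 47/(60*(r - 7)) + 81/(10*(r - 7)**2).
Integrate each term; A/(r−a) gives A·log|r−a|; A/(r−a)² gives −A/(r−a).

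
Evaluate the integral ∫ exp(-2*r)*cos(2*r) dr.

Let I denote the integral. Integrate by parts with u = cos(2*r), dv = exp(-2*r) dr, so v = -exp(-2*r)/2: I = -exp(-2*r)*cos(2*r)/2 − ∫ exp(-2*r)*sin(2*r) dr.
Apply parts again with u = sin(2*r), dv = exp(-2*r) dr: ∫ exp(-2*r)*sin(2*r) dr = -exp(-2*r)*sin(2*r)/2 + I. Substituting back brings back I: I = exp(-2*r)*sin(2*r)/2 - exp(-2*r)*cos(2*r)/2 − I.
Solving for I: (1 + 1)·I equals the remaining terms, so I = (1/2)·(exp(-2*r)*sin(2*r)/2 - exp(-2*r)*cos(2*r)/2).

exp(-2*r)*sin(2*r)/4 - exp(-2*r)*cos(2*r)/4 + C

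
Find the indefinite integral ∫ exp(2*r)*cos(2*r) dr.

Let I denote the integral. Integrate by parts with u = cos(2*r), dv = exp(2*r) dr, so v = exp(2*r)/2: I = exp(2*r)*cos(2*r)/2 + ∫ exp(2*r)*sin(2*r) dr.
Apply parts again with u = sin(2*r), dv = exp(2*r) dr: ∫ exp(2*r)*sin(2*r) dr = exp(2*r)*sin(2*r)/2 − I. Substituting back brings back I: I = exp(2*r)*sin(2*r)/2 + exp(2*r)*cos(2*r)/2 − I.
Solving for I: (1 + 1)·I equals the remaining terms, so I = (1/2)·(exp(2*r)*sin(2*r)/2 + exp(2*r)*cos(2*r)/2).

exp(2*r)*sin(2*r)/4 + exp(2*r)*cos(2*r)/4 + C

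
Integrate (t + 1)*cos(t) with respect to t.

Use integration by parts with u = t + 1, dv = cos(t) dt, so v = sin(t).
Apply parts 1 times (tabular method): alternate signs, differentiate u down to 0, integrate dv up.

t*sin(t) + sin(t) + cos(t) + C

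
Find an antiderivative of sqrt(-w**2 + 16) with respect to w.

Substitute w = 4·sin(θ), so dw = 4·cos(θ) dθ and the radical becomes sqrt(-w**2 + 16) = 4·cos(θ) by the Pythagorean identity.
Integrate the resulting trig expression in θ, then back-substitute θ = asin(w/4), sin(θ) = w/4, cos(θ) = sqrt(-w**2 + 16)/4 (absorbing any constant into C).

w*sqrt(-w**2 + 16)/2 + 8*asin(w/4) + C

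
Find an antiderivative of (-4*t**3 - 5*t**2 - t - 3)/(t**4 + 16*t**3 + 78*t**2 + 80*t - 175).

-13*log(t - 1)/288 + 565*log(t + 5)/18 - 1131*log(t + 7)/32 + 377/(12*t + 60) + C

Factor the denominator: (t - 1)*(t + 5)**2*(t + 7).
Partial-fraction decomposition: -1131/(32*(t + 7)) + 565/(18*(t + 5)) - 377/(12*(t + 5)**2) - 13/(288*(t - 1)).
Integrate each term; A/(t−a) gives A·log|t−a|; A/(t−a)² gives −A/(t−a).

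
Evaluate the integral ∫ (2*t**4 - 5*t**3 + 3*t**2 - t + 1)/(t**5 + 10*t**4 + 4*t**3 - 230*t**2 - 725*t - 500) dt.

29*log(t - 5)/225 - log(t + 1)/24 + 295*log(t + 4)/9 - 6173*log(t + 5)/200 + 489/(10*t + 50) + C

Factor the denominator: (t - 5)*(t + 1)*(t + 4)*(t + 5)**2.
Partial-fraction decomposition: -6173/(200*(t + 5)) - 489/(10*(t + 5)**2) + 295/(9*(t + 4)) - 1/(24*(t + 1)) + 29/(225*(t - 5)).
Integrate each term; A/(t−a) gives A·log|t−a|; A/(t−a)² gives −A/(t−a).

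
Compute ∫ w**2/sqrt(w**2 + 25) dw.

Substitute w = 5·tan(θ), so dw = 5·sec(θ)^2 dθ and the radical becomes sqrt(w**2 + 25) = 5·sec(θ) by the Pythagorean identity.
Integrate the resulting trig expression in θ, then back-substitute tan(θ) = w/5, sec(θ) = sqrt(w**2 + 25)/5 (absorbing any constant into C).

w*sqrt(w**2 + 25)/2 - 25*log(w + sqrt(w**2 + 25))/2 + C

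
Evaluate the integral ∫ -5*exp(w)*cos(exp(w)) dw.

-5*sin(exp(w)) + C

Let u = exp(w), so du = (exp(w)) dw.
Rewriting, the integral becomes -5·∫ cos(u) du = -5·sin(u).
Substituting back, u = exp(w).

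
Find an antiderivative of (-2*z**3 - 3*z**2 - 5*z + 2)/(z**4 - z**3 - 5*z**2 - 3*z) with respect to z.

-2*log(z)/3 - 47*log(z - 3)/24 + 5*log(z + 1)/8 - 3/(2*z + 2) + C

Factor the denominator: z*(z - 3)*(z + 1)**2.
Partial-fraction decomposition: 5/(8*(z + 1)) + 3/(2*(z + 1)**2) - 47/(24*(z - 3)) - 2/(3*z).
Integrate each term; A/(z−a) gives A·log|z−a|; A/(z−a)² gives −A/(z−a).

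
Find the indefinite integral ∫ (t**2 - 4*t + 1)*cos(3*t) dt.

t**2*sin(3*t)/3 - 4*t*sin(3*t)/3 + 2*t*cos(3*t)/9 + 7*sin(3*t)/27 - 4*cos(3*t)/9 + C

Use integration by parts with u = t**2 - 4*t + 1, dv = cos(3*t) dt, so v = sin(3*t)/3.
Apply parts 2 times (tabular method): alternate signs, differentiate u down to 0, integrate dv up.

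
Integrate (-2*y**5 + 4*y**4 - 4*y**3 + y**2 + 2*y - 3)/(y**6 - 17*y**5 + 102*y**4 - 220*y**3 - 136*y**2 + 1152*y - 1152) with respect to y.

-3729*log(y - 6)/128 + 1495*log(y - 4)/144 + 86*log(y - 3)/5 - 27*log(y - 2)/64 - 157*log(y + 2)/5760 - 1259/(24*y - 96) + C

Factor the denominator: (y - 6)*(y - 4)**2*(y - 3)*(y - 2)*(y + 2).
Partial-fraction decomposition: -157/(5760*(y + 2)) - 27/(64*(y - 2)) + 86/(5*(y - 3)) + 1495/(144*(y - 4)) + 1259/(24*(y - 4)**2) - 3729/(128*(y - 6)).
Integrate each term; A/(y−a) gives A·log|y−a|; A/(y−a)² gives −A/(y−a).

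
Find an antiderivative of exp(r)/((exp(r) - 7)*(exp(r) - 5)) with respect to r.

Let u = e^r, du = e^r dr.
The integral becomes ∫ du/((u-5)(u-7)); decompose into partial fractions.

log(exp(r) - 7)/2 - log(exp(r) - 5)/2 + C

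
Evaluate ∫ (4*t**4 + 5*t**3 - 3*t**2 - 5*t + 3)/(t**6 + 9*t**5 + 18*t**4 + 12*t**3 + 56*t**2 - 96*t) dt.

-log(t)/32 + 4*log(t - 1)/175 + 679*log(t + 4)/800 - 1343*log(t + 6)/1120 + 287*log(t**2 + 4)/1600 + 71*atan(t/2)/800 + C

Factor the denominator: t*(t - 1)*(t + 4)*(t + 6)*(t**2 + 4).
Partial-fraction decomposition: (287*t + 142)/(800*(t**2 + 4)) - 1343/(1120*(t + 6)) + 679/(800*(t + 4)) + 4/(175*(t - 1)) - 1/(32*t).
Integrate each term; A/(t−a) gives A·log|t−a|; the (Bt+D)/(t²+p²) term gives a log and an atan.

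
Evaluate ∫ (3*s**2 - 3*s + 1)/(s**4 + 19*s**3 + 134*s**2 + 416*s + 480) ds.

-237*log(s + 4)/4 + 91*log(s + 5) - 127*log(s + 6)/4 - 61/(2*s + 8) + C

Factor the denominator: (s + 4)**2*(s + 5)*(s + 6).
Partial-fraction decomposition: -127/(4*(s + 6)) + 91/(s + 5) - 237/(4*(s + 4)) + 61/(2*(s + 4)**2).
Integrate each term; A/(s−a) gives A·log|s−a|; A/(s−a)² gives −A/(s−a).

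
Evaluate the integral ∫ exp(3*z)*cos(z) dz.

Let I denote the integral. Integrate by parts with u = cos(z), dv = exp(3*z) dz, so v = exp(3*z)/3: I = exp(3*z)*cos(z)/3 + (1/3)·∫ exp(3*z)*sin(z) dz.
Apply parts again with u = sin(z), dv = exp(3*z) dz: ∫ exp(3*z)*sin(z) dz = exp(3*z)*sin(z)/3 − (1/3)·I. Substituting back brings back I: I = exp(3*z)*sin(z)/9 + exp(3*z)*cos(z)/3 − (1/9)·I.
Solving for I: (1 + 1/9)·I equals the remaining terms, so I = (9/10)·(exp(3*z)*sin(z)/9 + exp(3*z)*cos(z)/3).

exp(3*z)*sin(z)/10 + 3*exp(3*z)*cos(z)/10 + C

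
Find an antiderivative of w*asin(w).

w**2*asin(w)/2 + w*sqrt(-w**2 + 1)/4 - asin(w)/4 + C

Use integration by parts with u = arcsin(w), dv = w dw.
Then du = 1/sqrt(-w**2 + 1) dw.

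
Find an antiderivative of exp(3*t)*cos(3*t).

Let I denote the integral. Integrate by parts with u = cos(3*t), dv = exp(3*t) dt, so v = exp(3*t)/3: I = exp(3*t)*cos(3*t)/3 + ∫ exp(3*t)*sin(3*t) dt.
Apply parts again with u = sin(3*t), dv = exp(3*t) dt: ∫ exp(3*t)*sin(3*t) dt = exp(3*t)*sin(3*t)/3 − I. Substituting back brings back I: I = exp(3*t)*sin(3*t)/3 + exp(3*t)*cos(3*t)/3 − I.
Solving for I: (1 + 1)·I equals the remaining terms, so I = (1/2)·(exp(3*t)*sin(3*t)/3 + exp(3*t)*cos(3*t)/3).

exp(3*t)*sin(3*t)/6 + exp(3*t)*cos(3*t)/6 + C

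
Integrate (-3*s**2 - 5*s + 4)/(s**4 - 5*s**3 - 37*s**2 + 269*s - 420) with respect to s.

-4*log(s - 5) + 64*log(s - 4)/11 - 19*log(s - 3)/10 + 9*log(s + 7)/110 + C

Factor the denominator: (s - 5)*(s - 4)*(s - 3)*(s + 7).
Partial-fraction decomposition: 9/(110*(s + 7)) - 19/(10*(s - 3)) + 64/(11*(s - 4)) - 4/(s - 5).
Integrate each term: A/(s−a) contributes A·log|s−a|.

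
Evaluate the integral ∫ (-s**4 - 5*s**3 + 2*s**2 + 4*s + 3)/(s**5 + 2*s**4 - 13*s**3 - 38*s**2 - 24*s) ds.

Factor the denominator: s*(s - 4)*(s + 1)*(s + 2)*(s + 3).
Partial-fraction decomposition: 3/(2*(s + 3)) - 9/(4*(s + 2)) + 1/(2*(s + 1)) - 5/(8*(s - 4)) - 1/(8*s).
Integrate each term: A/(s−a) contributes A·log|s−a|.

-log(s)/8 - 5*log(s - 4)/8 + log(s + 1)/2 - 9*log(s + 2)/4 + 3*log(s + 3)/2 + C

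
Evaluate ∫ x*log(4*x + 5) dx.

x**2*log(4*x + 5)/2 - x**2/4 + 5*x/8 - 25*log(4*x + 5)/32 + C

Use integration by parts with u = log(4*x + 5), dv = x dx.
Then du = 4/(4*x + 5) dx and v = x**2/2.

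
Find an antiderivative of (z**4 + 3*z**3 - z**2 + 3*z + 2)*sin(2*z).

Use integration by parts with u = z**4 + 3*z**3 - z**2 + 3*z + 2, dv = sin(2*z) dz, so v = -cos(2*z)/2.
Apply parts 4 times (tabular method): alternate signs, differentiate u down to 0, integrate dv up.

-z**4*cos(2*z)/2 + z**3*sin(2*z) - 3*z**3*cos(2*z)/2 + 9*z**2*sin(2*z)/4 + 2*z**2*cos(2*z) - 2*z*sin(2*z) + 3*z*cos(2*z)/4 - 3*sin(2*z)/8 - 2*cos(2*z) + C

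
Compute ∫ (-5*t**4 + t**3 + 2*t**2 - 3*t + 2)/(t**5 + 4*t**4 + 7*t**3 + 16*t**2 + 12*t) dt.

Factor the denominator: t*(t + 1)*(t + 3)*(t**2 + 4).
Partial-fraction decomposition: (t + 54)/(10*(t**2 + 4)) - 31/(6*(t + 3)) - 1/(10*(t + 1)) + 1/(6*t).
Integrate each term; A/(t−a) gives A·log|t−a|; the (Bt+D)/(t²+p²) term gives a log and an atan.

log(t)/6 - log(t + 1)/10 - 31*log(t + 3)/6 + log(t**2 + 4)/20 + 27*atan(t/2)/10 + C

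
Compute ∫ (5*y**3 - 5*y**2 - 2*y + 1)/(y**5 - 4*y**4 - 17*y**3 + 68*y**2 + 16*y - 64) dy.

Factor the denominator: (y - 4)**2*(y - 1)*(y + 1)*(y + 4).
Partial-fraction decomposition: -391/(960*(y + 4)) + 7/(150*(y + 1)) - 1/(90*(y - 1)) + 5353/(14400*(y - 4)) + 233/(120*(y - 4)**2).
Integrate each term; A/(y−a) gives A·log|y−a|; A/(y−a)² gives −A/(y−a).

5353*log(y - 4)/14400 - log(y - 1)/90 + 7*log(y + 1)/150 - 391*log(y + 4)/960 - 233/(120*y - 480) + C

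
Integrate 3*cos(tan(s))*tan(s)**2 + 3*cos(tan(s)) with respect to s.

3*sin(tan(s)) + C

Let u = tan(s), so du = (tan(s)**2 + 1) ds.
Rewriting, the integral becomes 3·∫ cos(u) du = 3·sin(u).
Substituting back, u = tan(s).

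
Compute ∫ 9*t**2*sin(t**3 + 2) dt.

Let u = t**3 + 2, so du = (3*t**2) dt.
Rewriting, the integral becomes 3·∫ sin(u) du = 3·-cos(u).
Substituting back, u = t**3 + 2.

-3*cos(t**3 + 2) + C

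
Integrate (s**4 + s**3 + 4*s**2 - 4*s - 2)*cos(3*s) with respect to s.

s**4*sin(3*s)/3 + s**3*sin(3*s)/3 + 4*s**3*cos(3*s)/9 + 8*s**2*sin(3*s)/9 + s**2*cos(3*s)/3 - 14*s*sin(3*s)/9 + 16*s*cos(3*s)/27 - 70*sin(3*s)/81 - 14*cos(3*s)/27 + C

Use integration by parts with u = s**4 + s**3 + 4*s**2 - 4*s - 2, dv = cos(3*s) ds, so v = sin(3*s)/3.
Apply parts 4 times (tabular method): alternate signs, differentiate u down to 0, integrate dv up.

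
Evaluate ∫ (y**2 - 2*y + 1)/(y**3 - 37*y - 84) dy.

Factor the denominator: (y - 7)*(y + 3)*(y + 4).
Partial-fraction decomposition: 25/(11*(y + 4)) - 8/(5*(y + 3)) + 18/(55*(y - 7)).
Integrate each term: A/(y−a) contributes A·log|y−a|.

18*log(y - 7)/55 - 8*log(y + 3)/5 + 25*log(y + 4)/11 + C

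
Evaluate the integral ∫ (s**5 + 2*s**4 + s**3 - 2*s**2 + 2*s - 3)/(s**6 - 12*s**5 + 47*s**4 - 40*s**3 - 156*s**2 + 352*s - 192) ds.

-110*log(s - 4)/3 + 417*log(s - 3)/10 - 65*log(s - 2)/16 + log(s - 1)/54 + 23*log(s + 2)/2160 - 1573/(36*s - 144) + C

Factor the denominator: (s - 4)**2*(s - 3)*(s - 2)*(s - 1)*(s + 2).
Partial-fraction decomposition: 23/(2160*(s + 2)) + 1/(54*(s - 1)) - 65/(16*(s - 2)) + 417/(10*(s - 3)) - 110/(3*(s - 4)) + 1573/(36*(s - 4)**2).
Integrate each term; A/(s−a) gives A·log|s−a|; A/(s−a)² gives −A/(s−a).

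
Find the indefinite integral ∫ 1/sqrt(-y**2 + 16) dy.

Substitute y = 4·sin(θ), so dy = 4·cos(θ) dθ and the radical becomes sqrt(-y**2 + 16) = 4·cos(θ) by the Pythagorean identity.
Integrate the resulting trig expression in θ, then back-substitute θ = asin(y/4), sin(θ) = y/4, cos(θ) = sqrt(-y**2 + 16)/4 (absorbing any constant into C).

asin(y/4) + C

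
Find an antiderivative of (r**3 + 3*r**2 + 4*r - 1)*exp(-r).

(-r**3 - 6*r**2 - 16*r - 15)*exp(-r) + C

Use integration by parts with u = r**3 + 3*r**2 + 4*r - 1, dv = exp(-r) dr, so v = -exp(-r).
Apply parts 3 times (tabular method): alternate signs, differentiate u down to 0, integrate dv up.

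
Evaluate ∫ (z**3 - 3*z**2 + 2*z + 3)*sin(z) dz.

Use integration by parts with u = z**3 - 3*z**2 + 2*z + 3, dv = sin(z) dz, so v = -cos(z).
Apply parts 3 times (tabular method): alternate signs, differentiate u down to 0, integrate dv up.

-z**3*cos(z) + 3*z**2*sin(z) + 3*z**2*cos(z) - 6*z*sin(z) + 4*z*cos(z) - 4*sin(z) - 9*cos(z) + C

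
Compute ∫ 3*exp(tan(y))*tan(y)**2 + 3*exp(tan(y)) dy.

Let u = tan(y), so du = (tan(y)**2 + 1) dy.
Rewriting, the integral becomes 3·∫ e^u du = 3·e^u.
Substituting back, u = tan(y).

3*exp(tan(y)) + C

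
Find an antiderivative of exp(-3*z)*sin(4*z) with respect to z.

Let I denote the integral. Integrate by parts with u = sin(4*z), dv = exp(-3*z) dz, so v = -exp(-3*z)/3: I = -exp(-3*z)*sin(4*z)/3 + (4/3)·∫ exp(-3*z)*cos(4*z) dz.
Apply parts again with u = cos(4*z), dv = exp(-3*z) dz: ∫ exp(-3*z)*cos(4*z) dz = -exp(-3*z)*cos(4*z)/3 − (4/3)·I. Substituting back brings back I: I = -exp(-3*z)*sin(4*z)/3 - 4*exp(-3*z)*cos(4*z)/9 − (16/9)·I.
Solving for I: (1 + 16/9)·I equals the remaining terms, so I = (9/25)·(-exp(-3*z)*sin(4*z)/3 - 4*exp(-3*z)*cos(4*z)/9).

-3*exp(-3*z)*sin(4*z)/25 - 4*exp(-3*z)*cos(4*z)/25 + C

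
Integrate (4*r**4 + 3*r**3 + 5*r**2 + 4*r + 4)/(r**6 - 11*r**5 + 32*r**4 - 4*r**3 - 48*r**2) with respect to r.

Factor the denominator: r**2*(r - 6)*(r - 4)*(r - 2)*(r + 1).
Partial-fraction decomposition: -2/(35*(r + 1)) + 5/(4*(r - 2)) - 329/(80*(r - 4)) + 755/(252*(r - 6)) - 11/(144*r) - 1/(12*r**2).
Integrate each term; A/(r−a) gives A·log|r−a|; A/(r−a)² gives −A/(r−a).

-11*log(r)/144 + 755*log(r - 6)/252 - 329*log(r - 4)/80 + 5*log(r - 2)/4 - 2*log(r + 1)/35 + 1/(12*r) + C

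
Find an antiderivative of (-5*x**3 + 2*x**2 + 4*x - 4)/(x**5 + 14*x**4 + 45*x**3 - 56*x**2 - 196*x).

Factor the denominator: x*(x - 2)*(x + 2)*(x + 7)**2.
Partial-fraction decomposition: -15598/(99225*(x + 7)) - 1781/(315*(x + 7)**2) + 9/(50*(x + 2)) - 7/(162*(x - 2)) + 1/(49*x).
Integrate each term; A/(x−a) gives A·log|x−a|; A/(x−a)² gives −A/(x−a).

log(x)/49 - 7*log(x - 2)/162 + 9*log(x + 2)/50 - 15598*log(x + 7)/99225 + 1781/(315*x + 2205) + C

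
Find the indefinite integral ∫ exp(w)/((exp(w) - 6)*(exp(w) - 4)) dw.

Let u = e^w, du = e^w dw.
The integral becomes ∫ du/((u-6)(u-4)); decompose into partial fractions.

log(exp(w) - 6)/2 - log(exp(w) - 4)/2 + C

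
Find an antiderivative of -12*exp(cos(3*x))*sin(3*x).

Let u = cos(3*x), so du = (-3*sin(3*x)) dx.
Rewriting, the integral becomes 4·∫ e^u du = 4·e^u.
Substituting back, u = cos(3*x).

4*exp(cos(3*x)) + C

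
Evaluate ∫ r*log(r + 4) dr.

Use integration by parts with u = log(r + 4), dv = r dr.
Then du = 1/(r + 4) dr and v = r**2/2.

r**2*log(r + 4)/2 - r**2/4 + 2*r - 8*log(r + 4) + C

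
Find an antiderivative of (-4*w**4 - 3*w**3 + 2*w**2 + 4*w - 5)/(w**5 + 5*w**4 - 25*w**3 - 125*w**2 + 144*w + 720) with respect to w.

Factor the denominator: (w - 4)*(w - 3)*(w + 3)*(w + 4)*(w + 5).
Partial-fraction decomposition: -175/(12*(w + 5)) + 821/(56*(w + 4)) - 121/(42*(w + 3)) + 95/(84*(w - 3)) - 391/(168*(w - 4)).
Integrate each term: A/(w−a) contributes A·log|w−a|.

-391*log(w - 4)/168 + 95*log(w - 3)/84 - 121*log(w + 3)/42 + 821*log(w + 4)/56 - 175*log(w + 5)/12 + C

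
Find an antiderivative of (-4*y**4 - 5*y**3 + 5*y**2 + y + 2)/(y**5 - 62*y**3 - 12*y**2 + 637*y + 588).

-2213*log(y - 7)/672 + 1258*log(y - 4)/1155 + 7*log(y + 1)/480 + 29*log(y + 3)/112 - 7649*log(y + 7)/3696 + C

Factor the denominator: (y - 7)*(y - 4)*(y + 1)*(y + 3)*(y + 7).
Partial-fraction decomposition: -7649/(3696*(y + 7)) + 29/(112*(y + 3)) + 7/(480*(y + 1)) + 1258/(1155*(y - 4)) - 2213/(672*(y - 7)).
Integrate each term: A/(y−a) contributes A·log|y−a|.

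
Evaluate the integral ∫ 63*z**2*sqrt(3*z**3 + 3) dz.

14*(3*z**3 + 3)**(3/2)/3 + C

Let u = 3*z**3 + 3, so du = (9*z**2) dz.
Rewriting, the integral becomes 7·∫ √u du = 7·(2/3)u^(3/2).
Substituting back, u = 3*z**3 + 3.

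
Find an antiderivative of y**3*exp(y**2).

Let u = y², du = 2y dy; rewrite as (1/2)∫ u^1·exp(1u) du.
Now integrate by parts 1 time.

(y**2 - 1)*exp(y**2)/2 + C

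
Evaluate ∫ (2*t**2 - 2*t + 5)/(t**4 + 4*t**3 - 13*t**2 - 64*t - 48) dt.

29*log(t - 4)/280 - 3*log(t + 1)/10 + 29*log(t + 3)/14 - 15*log(t + 4)/8 + C

Factor the denominator: (t - 4)*(t + 1)*(t + 3)*(t + 4).
Partial-fraction decomposition: -15/(8*(t + 4)) + 29/(14*(t + 3)) - 3/(10*(t + 1)) + 29/(280*(t - 4)).
Integrate each term: A/(t−a) contributes A·log|t−a|.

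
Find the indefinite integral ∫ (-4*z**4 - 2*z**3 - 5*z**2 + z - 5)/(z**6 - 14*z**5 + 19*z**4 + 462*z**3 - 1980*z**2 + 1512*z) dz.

-5*log(z)/1512 - 3511*log(z - 7)/182 + 27673*log(z - 6)/1440 + log(z - 1)/70 + 4943*log(z + 6)/78624 - 1159/(72*z - 432) + C

Factor the denominator: z*(z - 7)*(z - 6)**2*(z - 1)*(z + 6).
Partial-fraction decomposition: 4943/(78624*(z + 6)) + 1/(70*(z - 1)) + 27673/(1440*(z - 6)) + 1159/(72*(z - 6)**2) - 3511/(182*(z - 7)) - 5/(1512*z).
Integrate each term; A/(z−a) gives A·log|z−a|; A/(z−a)² gives −A/(z−a).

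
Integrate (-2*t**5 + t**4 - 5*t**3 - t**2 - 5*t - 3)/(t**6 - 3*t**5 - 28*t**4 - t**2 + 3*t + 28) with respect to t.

-2201*log(t - 7)/1760 + log(t - 1)/8 + 3*log(t + 1)/32 - 175*log(t + 4)/187 - 11*log(t**2 + 1)/680 - 7*atan(t)/340 + C

Factor the denominator: (t - 7)*(t - 1)*(t + 1)*(t + 4)*(t**2 + 1).
Partial-fraction decomposition: -(11*t + 7)/(340*(t**2 + 1)) - 175/(187*(t + 4)) + 3/(32*(t + 1)) + 1/(8*(t - 1)) - 2201/(1760*(t - 7)).
Integrate each term; A/(t−a) gives A·log|t−a|; the (Bt+D)/(t²+p²) term gives a log and an atan.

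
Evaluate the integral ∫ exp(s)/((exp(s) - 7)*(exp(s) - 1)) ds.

Let u = e^s, du = e^s ds.
The integral becomes ∫ du/((u-7)(u-1)); decompose into partial fractions.

log(exp(s) - 7)/6 - log(exp(s) - 1)/6 + C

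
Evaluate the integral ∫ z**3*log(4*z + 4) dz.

z**4*log(4*z + 4)/4 - z**4/16 + z**3/12 - z**2/8 + z/4 - log(z + 1)/4 + C

Use integration by parts with u = log(4*z + 4), dv = z**3 dz.
Then du = 4/(4*z + 4) dz and v = z**4/4.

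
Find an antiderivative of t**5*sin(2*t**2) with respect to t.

-t**4*cos(2*t**2)/4 + t**2*sin(2*t**2)/4 + cos(2*t**2)/8 + C

Let u = t², du = 2t dt; rewrite as (1/2)∫ u^2·sin(2u) du.
Now integrate by parts 2 times.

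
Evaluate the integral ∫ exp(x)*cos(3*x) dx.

Let I denote the integral. Integrate by parts with u = cos(3*x), dv = exp(x) dx, so v = exp(x): I = exp(x)*cos(3*x) + 3·∫ exp(x)*sin(3*x) dx.
Apply parts again with u = sin(3*x), dv = exp(x) dx: ∫ exp(x)*sin(3*x) dx = exp(x)*sin(3*x) − 3·I. Substituting back brings back I: I = 3*exp(x)*sin(3*x) + exp(x)*cos(3*x) − 9·I.
Solving for I: (1 + 9)·I equals the remaining terms, so I = (1/10)·(3*exp(x)*sin(3*x) + exp(x)*cos(3*x)).

3*exp(x)*sin(3*x)/10 + exp(x)*cos(3*x)/10 + C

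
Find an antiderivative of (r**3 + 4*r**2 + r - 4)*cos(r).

Use integration by parts with u = r**3 + 4*r**2 + r - 4, dv = cos(r) dr, so v = sin(r).
Apply parts 3 times (tabular method): alternate signs, differentiate u down to 0, integrate dv up.

r**3*sin(r) + 4*r**2*sin(r) + 3*r**2*cos(r) - 5*r*sin(r) + 8*r*cos(r) - 12*sin(r) - 5*cos(r) + C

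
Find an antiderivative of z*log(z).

Use integration by parts with u = log(z), dv = z dz.
Then du = 1/z dz and v = z**2/2.

z**2*log(z)/2 - z**2/4 + C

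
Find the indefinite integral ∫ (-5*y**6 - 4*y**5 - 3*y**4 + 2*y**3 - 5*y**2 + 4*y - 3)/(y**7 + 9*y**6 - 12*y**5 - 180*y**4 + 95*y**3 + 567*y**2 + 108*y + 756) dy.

-21551*log(y - 3)/22500 - 287*log(y + 2)/2500 + 22967*log(y + 6)/1332 - 264591*log(y + 7)/12500 - 599*log(y**2 + 1)/462500 + 893*atan(y)/231250 + 269/(250*y - 750) + C

Factor the denominator: (y - 3)**2*(y + 2)*(y + 6)*(y + 7)*(y**2 + 1).
Partial-fraction decomposition: -(599*y - 893)/(231250*(y**2 + 1)) - 264591/(12500*(y + 7)) + 22967/(1332*(y + 6)) - 287/(2500*(y + 2)) - 21551/(22500*(y - 3)) - 269/(250*(y - 3)**2).
Integrate each term; A/(y−a) gives A·log|y−a|; the (By+D)/(y²+p²) term gives a log and an atan.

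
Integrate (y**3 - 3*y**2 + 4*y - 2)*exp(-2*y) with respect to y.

Use integration by parts with u = y**3 - 3*y**2 + 4*y - 2, dv = exp(-2*y) dy, so v = -exp(-2*y)/2.
Apply parts 3 times (tabular method): alternate signs, differentiate u down to 0, integrate dv up.

(-4*y**3 + 6*y**2 - 10*y + 3)*exp(-2*y)/8 + C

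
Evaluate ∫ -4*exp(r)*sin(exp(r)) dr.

Let u = exp(r), so du = (exp(r)) dr.
Rewriting, the integral becomes -4·∫ sin(u) du = -4·-cos(u).
Substituting back, u = exp(r).

4*cos(exp(r)) + C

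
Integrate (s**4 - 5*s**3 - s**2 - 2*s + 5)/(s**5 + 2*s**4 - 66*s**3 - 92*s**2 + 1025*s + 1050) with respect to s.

173*log(s - 6)/1001 + log(s - 5)/24 + log(s + 1)/84 - 31*log(s + 5)/22 + 227*log(s + 7)/104 + C

Factor the denominator: (s - 6)*(s - 5)*(s + 1)*(s + 5)*(s + 7).
Partial-fraction decomposition: 227/(104*(s + 7)) - 31/(22*(s + 5)) + 1/(84*(s + 1)) + 1/(24*(s - 5)) + 173/(1001*(s - 6)).
Integrate each term: A/(s−a) contributes A·log|s−a|.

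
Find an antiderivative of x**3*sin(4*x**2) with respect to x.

Let u = x², du = 2x dx; rewrite as (1/2)∫ u^1·sin(4u) du.
Now integrate by parts 1 time.

-x**2*cos(4*x**2)/8 + sin(4*x**2)/32 + C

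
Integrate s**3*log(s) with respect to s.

Use integration by parts with u = log(s), dv = s**3 ds.
Then du = 1/s ds and v = s**4/4.

s**4*log(s)/4 - s**4/16 + C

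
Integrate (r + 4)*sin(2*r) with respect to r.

-r*cos(2*r)/2 + sin(2*r)/4 - 2*cos(2*r) + C

Use integration by parts with u = r + 4, dv = sin(2*r) dr, so v = -cos(2*r)/2.
Apply parts 1 times (tabular method): alternate signs, differentiate u down to 0, integrate dv up.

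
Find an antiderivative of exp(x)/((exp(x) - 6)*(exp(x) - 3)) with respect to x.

log(exp(x) - 6)/3 - log(exp(x) - 3)/3 + C

Let u = e^x, du = e^x dx.
The integral becomes ∫ du/((u-3)(u-6)); decompose into partial fractions.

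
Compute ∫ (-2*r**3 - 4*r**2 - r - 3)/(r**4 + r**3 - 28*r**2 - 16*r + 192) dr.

-199*log(r - 4)/64 + 96*log(r - 3)/49 - 2665*log(r + 4)/3136 - 65/(56*r + 224) + C

Factor the denominator: (r - 4)*(r - 3)*(r + 4)**2.
Partial-fraction decomposition: -2665/(3136*(r + 4)) + 65/(56*(r + 4)**2) + 96/(49*(r - 3)) - 199/(64*(r - 4)).
Integrate each term; A/(r−a) gives A·log|r−a|; A/(r−a)² gives −A/(r−a).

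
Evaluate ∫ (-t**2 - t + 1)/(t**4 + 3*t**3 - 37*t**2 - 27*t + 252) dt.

Factor the denominator: (t - 4)*(t - 3)*(t + 3)*(t + 7).
Partial-fraction decomposition: 41/(440*(t + 7)) - 5/(168*(t + 3)) + 11/(60*(t - 3)) - 19/(77*(t - 4)).
Integrate each term: A/(t−a) contributes A·log|t−a|.

-19*log(t - 4)/77 + 11*log(t - 3)/60 - 5*log(t + 3)/168 + 41*log(t + 7)/440 + C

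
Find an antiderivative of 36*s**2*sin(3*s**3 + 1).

Let u = 3*s**3 + 1, so du = (9*s**2) ds.
Rewriting, the integral becomes 4·∫ sin(u) du = 4·-cos(u).
Substituting back, u = 3*s**3 + 1.

-4*cos(3*s**3 + 1) + C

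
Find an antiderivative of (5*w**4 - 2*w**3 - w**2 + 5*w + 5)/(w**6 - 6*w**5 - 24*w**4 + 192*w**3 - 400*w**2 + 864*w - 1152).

Factor the denominator: (w - 6)*(w - 4)*(w - 2)*(w + 6)*(w**2 + 4).
Partial-fraction decomposition: -(293*w + 22)/(3200*(w**2 + 4)) - 6851/(38400*(w + 6)) + 75/(512*(w - 2)) - 1161/(800*(w - 4)) + 6047/(3840*(w - 6)).
Integrate each term; A/(w−a) gives A·log|w−a|; the (Bw+D)/(w²+p²) term gives a log and an atan.

6047*log(w - 6)/3840 - 1161*log(w - 4)/800 + 75*log(w - 2)/512 - 6851*log(w + 6)/38400 - 293*log(w**2 + 4)/6400 - 11*atan(w/2)/3200 + C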